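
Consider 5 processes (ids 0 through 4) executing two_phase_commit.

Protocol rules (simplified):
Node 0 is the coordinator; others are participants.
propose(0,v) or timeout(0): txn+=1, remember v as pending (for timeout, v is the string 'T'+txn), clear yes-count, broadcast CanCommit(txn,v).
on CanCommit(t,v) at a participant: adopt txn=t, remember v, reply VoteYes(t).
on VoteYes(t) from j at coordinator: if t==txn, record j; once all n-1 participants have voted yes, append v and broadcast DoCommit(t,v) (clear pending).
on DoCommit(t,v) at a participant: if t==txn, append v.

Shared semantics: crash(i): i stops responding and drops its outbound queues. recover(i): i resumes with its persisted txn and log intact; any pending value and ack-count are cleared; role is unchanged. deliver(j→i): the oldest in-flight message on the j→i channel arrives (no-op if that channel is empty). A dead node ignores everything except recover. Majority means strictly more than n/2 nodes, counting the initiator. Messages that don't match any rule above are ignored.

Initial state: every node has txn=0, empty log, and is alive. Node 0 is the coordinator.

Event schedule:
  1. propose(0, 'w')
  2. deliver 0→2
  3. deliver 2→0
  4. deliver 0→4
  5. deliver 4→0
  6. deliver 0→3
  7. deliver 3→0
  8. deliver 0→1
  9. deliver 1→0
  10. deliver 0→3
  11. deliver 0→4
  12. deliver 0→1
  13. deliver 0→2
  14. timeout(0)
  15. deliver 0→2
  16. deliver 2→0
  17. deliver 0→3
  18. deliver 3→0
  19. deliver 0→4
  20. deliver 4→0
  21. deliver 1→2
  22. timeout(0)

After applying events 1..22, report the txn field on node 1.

[1] propose(0,'w') → N0(coor t1 [-])
[2] deliver 0→2 → N2(part t1 [-])
[3] deliver 2→0 → ∅
[4] deliver 0→4 → N4(part t1 [-])
[5] deliver 4→0 → ∅
[6] deliver 0→3 → N3(part t1 [-])
[7] deliver 3→0 → ∅
[8] deliver 0→1 → N1(part t1 [-])
[9] deliver 1→0 → N0(coor t1 [w])
[10] deliver 0→3 → N3(part t1 [w])
[11] deliver 0→4 → N4(part t1 [w])
[12] deliver 0→1 → N1(part t1 [w])
[13] deliver 0→2 → N2(part t1 [w])
[14] timeout(0) → N0(coor t2 [w])
[15] deliver 0→2 → N2(part t2 [w])
[16] deliver 2→0 → ∅
[17] deliver 0→3 → N3(part t2 [w])
[18] deliver 3→0 → ∅
[19] deliver 0→4 → N4(part t2 [w])
[20] deliver 4→0 → ∅
[21] deliver 1→2 → ∅
[22] timeout(0) → N0(coor t3 [w])

1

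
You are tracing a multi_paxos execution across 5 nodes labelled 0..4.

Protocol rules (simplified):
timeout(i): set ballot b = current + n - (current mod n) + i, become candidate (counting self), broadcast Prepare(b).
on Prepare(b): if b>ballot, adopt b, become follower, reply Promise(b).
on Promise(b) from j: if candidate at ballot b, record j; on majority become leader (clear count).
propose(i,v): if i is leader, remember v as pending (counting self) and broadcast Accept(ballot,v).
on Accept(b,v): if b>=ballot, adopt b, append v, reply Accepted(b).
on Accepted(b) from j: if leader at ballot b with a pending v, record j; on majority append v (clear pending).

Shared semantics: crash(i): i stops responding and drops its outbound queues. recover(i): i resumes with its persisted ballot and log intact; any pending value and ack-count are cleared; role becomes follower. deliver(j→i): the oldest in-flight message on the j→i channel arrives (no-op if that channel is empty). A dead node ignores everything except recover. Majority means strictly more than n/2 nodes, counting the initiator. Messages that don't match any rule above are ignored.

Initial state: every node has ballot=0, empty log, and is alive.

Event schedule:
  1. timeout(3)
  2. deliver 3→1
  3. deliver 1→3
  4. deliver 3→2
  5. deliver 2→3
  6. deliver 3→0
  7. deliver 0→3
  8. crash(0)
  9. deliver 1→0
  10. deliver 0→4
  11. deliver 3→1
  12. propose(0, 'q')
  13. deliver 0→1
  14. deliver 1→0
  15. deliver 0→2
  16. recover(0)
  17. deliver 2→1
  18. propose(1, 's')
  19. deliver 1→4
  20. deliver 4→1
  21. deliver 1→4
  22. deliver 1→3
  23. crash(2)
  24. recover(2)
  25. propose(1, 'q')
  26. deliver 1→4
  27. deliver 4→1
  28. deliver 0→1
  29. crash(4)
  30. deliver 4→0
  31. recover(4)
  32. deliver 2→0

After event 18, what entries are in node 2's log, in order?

empty

step 1 timeout(3): 3={cand,b=8,log=-}
step 2 deliver 3→1: 1={foll,b=8,log=-}
step 3 deliver 1→3: —
step 4 deliver 3→2: 2={foll,b=8,log=-}
step 5 deliver 2→3: 3={lead,b=8,log=-}
step 6 deliver 3→0: 0={foll,b=8,log=-}
step 7 deliver 0→3: —
step 8 crash(0): 0={✗foll,b=8,log=-}
step 9 deliver 1→0: —
step 10 deliver 0→4: —
step 11 deliver 3→1: —
step 12 propose(0,'q'): —
step 13 deliver 0→1: —
step 14 deliver 1→0: —
step 15 deliver 0→2: —
step 16 recover(0): 0={foll,b=8,log=-}
step 17 deliver 2→1: —
step 18 propose(1,'s'): —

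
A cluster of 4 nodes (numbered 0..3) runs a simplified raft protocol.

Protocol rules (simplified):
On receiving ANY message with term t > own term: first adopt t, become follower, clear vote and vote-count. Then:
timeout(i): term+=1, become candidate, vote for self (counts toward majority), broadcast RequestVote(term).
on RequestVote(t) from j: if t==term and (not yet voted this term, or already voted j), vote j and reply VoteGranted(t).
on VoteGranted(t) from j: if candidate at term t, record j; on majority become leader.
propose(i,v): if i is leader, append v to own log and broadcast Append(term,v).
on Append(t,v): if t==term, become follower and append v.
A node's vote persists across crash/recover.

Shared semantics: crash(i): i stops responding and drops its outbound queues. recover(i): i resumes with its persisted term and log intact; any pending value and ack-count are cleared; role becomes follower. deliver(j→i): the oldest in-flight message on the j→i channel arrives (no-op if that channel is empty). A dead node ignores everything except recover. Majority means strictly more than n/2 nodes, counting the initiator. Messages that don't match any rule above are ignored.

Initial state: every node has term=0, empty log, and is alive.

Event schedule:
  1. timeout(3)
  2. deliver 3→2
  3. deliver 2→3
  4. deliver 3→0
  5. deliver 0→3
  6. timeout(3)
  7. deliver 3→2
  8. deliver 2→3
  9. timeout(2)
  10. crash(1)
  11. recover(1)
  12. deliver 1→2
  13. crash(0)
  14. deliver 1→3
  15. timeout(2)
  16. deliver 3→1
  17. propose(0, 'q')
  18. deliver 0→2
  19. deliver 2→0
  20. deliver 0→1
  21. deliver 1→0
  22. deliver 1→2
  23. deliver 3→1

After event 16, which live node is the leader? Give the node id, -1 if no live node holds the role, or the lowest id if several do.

after 1 — timeout(3): n3:cand/t1/[-]
after 2 — deliver 3→2: n2:foll/t1/[-]
after 3 — deliver 2→3: ·
after 4 — deliver 3→0: n0:foll/t1/[-]
after 5 — deliver 0→3: n3:lead/t1/[-]
after 6 — timeout(3): n3:cand/t2/[-]
after 7 — deliver 3→2: n2:foll/t2/[-]
after 8 — deliver 2→3: ·
after 9 — timeout(2): n2:cand/t3/[-]
after 10 — crash(1): n1:✗foll/t0/[-]
after 11 — recover(1): n1:foll/t0/[-]
after 12 — deliver 1→2: ·
after 13 — crash(0): n0:✗foll/t1/[-]
after 14 — deliver 1→3: ·
after 15 — timeout(2): n2:cand/t4/[-]
after 16 — deliver 3→1: n1:foll/t1/[-]

-1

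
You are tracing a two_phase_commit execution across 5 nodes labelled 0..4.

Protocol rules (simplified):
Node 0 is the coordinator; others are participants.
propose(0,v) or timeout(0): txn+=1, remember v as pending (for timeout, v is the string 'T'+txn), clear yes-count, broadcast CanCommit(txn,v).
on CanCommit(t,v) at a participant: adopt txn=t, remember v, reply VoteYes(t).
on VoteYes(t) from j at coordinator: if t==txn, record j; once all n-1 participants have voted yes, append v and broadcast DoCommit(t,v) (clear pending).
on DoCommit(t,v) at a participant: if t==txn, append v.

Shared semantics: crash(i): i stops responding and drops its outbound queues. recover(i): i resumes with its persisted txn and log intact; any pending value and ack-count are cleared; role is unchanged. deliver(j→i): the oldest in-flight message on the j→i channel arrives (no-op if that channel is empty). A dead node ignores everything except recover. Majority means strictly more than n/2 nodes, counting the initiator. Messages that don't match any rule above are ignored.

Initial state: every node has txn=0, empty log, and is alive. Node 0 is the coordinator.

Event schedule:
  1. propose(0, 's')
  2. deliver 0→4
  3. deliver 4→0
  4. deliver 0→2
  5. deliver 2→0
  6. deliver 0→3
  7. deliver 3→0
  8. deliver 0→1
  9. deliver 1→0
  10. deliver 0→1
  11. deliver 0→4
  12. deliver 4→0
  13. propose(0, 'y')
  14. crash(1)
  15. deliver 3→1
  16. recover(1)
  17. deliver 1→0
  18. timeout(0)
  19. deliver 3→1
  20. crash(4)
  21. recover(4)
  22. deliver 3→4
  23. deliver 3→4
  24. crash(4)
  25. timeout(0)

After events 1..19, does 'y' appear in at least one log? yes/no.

after 1 — propose(0,'s'): n0:coor/t1/[-]
after 2 — deliver 0→4: n4:part/t1/[-]
after 3 — deliver 4→0: ·
after 4 — deliver 0→2: n2:part/t1/[-]
after 5 — deliver 2→0: ·
after 6 — deliver 0→3: n3:part/t1/[-]
after 7 — deliver 3→0: ·
after 8 — deliver 0→1: n1:part/t1/[-]
after 9 — deliver 1→0: n0:coor/t1/[s]
after 10 — deliver 0→1: n1:part/t1/[s]
after 11 — deliver 0→4: n4:part/t1/[s]
after 12 — deliver 4→0: ·
after 13 — propose(0,'y'): n0:coor/t2/[s]
after 14 — crash(1): n1:✗part/t1/[s]
after 15 — deliver 3→1: ·
after 16 — recover(1): n1:part/t1/[s]
after 17 — deliver 1→0: ·
after 18 — timeout(0): n0:coor/t3/[s]
after 19 — deliver 3→1: ·

no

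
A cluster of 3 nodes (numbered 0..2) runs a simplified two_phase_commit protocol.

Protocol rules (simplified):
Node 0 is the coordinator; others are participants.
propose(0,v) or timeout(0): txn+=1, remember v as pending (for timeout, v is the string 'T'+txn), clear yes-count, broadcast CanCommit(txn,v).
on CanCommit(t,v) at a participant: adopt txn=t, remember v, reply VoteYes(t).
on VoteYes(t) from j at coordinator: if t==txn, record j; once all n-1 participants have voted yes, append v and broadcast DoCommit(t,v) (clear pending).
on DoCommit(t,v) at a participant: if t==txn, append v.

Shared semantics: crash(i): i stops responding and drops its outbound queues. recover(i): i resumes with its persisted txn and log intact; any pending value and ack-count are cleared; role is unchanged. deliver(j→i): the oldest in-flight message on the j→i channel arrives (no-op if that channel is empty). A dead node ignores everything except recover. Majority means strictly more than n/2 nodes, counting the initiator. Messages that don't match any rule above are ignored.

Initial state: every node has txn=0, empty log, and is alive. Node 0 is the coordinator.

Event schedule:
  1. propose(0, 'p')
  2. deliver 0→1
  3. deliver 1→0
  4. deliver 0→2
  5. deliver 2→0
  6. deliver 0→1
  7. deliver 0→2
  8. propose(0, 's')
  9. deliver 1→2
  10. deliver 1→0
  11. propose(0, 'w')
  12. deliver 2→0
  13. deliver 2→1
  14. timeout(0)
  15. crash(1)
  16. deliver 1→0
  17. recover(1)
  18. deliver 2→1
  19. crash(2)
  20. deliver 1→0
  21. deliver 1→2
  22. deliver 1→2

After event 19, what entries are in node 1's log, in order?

after 1 — propose(0,'p'): n0:coor/t1/[-]
after 2 — deliver 0→1: n1:part/t1/[-]
after 3 — deliver 1→0: ·
after 4 — deliver 0→2: n2:part/t1/[-]
after 5 — deliver 2→0: n0:coor/t1/[p]
after 6 — deliver 0→1: n1:part/t1/[p]
after 7 — deliver 0→2: n2:part/t1/[p]
after 8 — propose(0,'s'): n0:coor/t2/[p]
after 9 — deliver 1→2: ·
after 10 — deliver 1→0: ·
after 11 — propose(0,'w'): n0:coor/t3/[p]
after 12 — deliver 2→0: ·
after 13 — deliver 2→1: ·
after 14 — timeout(0): n0:coor/t4/[p]
after 15 — crash(1): n1:✗part/t1/[p]
after 16 — deliver 1→0: ·
after 17 — recover(1): n1:part/t1/[p]
after 18 — deliver 2→1: ·
after 19 — crash(2): n2:✗part/t1/[p]

p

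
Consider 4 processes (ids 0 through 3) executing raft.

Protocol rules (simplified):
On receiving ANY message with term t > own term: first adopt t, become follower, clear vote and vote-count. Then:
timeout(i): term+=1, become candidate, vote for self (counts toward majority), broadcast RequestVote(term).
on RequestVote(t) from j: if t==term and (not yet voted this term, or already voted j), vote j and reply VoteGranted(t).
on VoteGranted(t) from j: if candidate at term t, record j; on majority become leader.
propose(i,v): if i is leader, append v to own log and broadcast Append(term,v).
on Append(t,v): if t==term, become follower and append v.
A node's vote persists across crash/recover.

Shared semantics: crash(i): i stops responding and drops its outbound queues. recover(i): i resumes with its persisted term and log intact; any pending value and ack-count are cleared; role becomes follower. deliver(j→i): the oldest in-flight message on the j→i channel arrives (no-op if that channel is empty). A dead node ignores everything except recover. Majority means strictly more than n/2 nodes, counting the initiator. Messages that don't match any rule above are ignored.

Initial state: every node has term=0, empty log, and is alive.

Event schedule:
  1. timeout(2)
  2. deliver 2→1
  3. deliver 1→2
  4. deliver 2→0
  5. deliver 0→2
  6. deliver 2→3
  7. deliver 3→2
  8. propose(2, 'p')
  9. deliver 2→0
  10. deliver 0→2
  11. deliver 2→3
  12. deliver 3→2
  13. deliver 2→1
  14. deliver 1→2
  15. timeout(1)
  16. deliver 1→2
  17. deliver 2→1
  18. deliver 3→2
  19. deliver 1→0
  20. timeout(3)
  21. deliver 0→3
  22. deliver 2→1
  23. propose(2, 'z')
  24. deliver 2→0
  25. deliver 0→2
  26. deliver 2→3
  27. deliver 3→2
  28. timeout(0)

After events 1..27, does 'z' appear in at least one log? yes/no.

no

after 1 — timeout(2): n2:cand/t1/[-]
after 2 — deliver 2→1: n1:foll/t1/[-]
after 3 — deliver 1→2: ·
after 4 — deliver 2→0: n0:foll/t1/[-]
after 5 — deliver 0→2: n2:lead/t1/[-]
after 6 — deliver 2→3: n3:foll/t1/[-]
after 7 — deliver 3→2: ·
after 8 — propose(2,'p'): n2:lead/t1/[p]
after 9 — deliver 2→0: n0:foll/t1/[p]
after 10 — deliver 0→2: ·
after 11 — deliver 2→3: n3:foll/t1/[p]
after 12 — deliver 3→2: ·
after 13 — deliver 2→1: n1:foll/t1/[p]
after 14 — deliver 1→2: ·
after 15 — timeout(1): n1:cand/t2/[p]
after 16 — deliver 1→2: n2:foll/t2/[p]
after 17 — deliver 2→1: ·
after 18 — deliver 3→2: ·
after 19 — deliver 1→0: n0:foll/t2/[p]
after 20 — timeout(3): n3:cand/t2/[p]
after 21 — deliver 0→3: ·
after 22 — deliver 2→1: ·
after 23 — propose(2,'z'): ·
after 24 — deliver 2→0: ·
after 25 — deliver 0→2: ·
after 26 — deliver 2→3: ·
after 27 — deliver 3→2: ·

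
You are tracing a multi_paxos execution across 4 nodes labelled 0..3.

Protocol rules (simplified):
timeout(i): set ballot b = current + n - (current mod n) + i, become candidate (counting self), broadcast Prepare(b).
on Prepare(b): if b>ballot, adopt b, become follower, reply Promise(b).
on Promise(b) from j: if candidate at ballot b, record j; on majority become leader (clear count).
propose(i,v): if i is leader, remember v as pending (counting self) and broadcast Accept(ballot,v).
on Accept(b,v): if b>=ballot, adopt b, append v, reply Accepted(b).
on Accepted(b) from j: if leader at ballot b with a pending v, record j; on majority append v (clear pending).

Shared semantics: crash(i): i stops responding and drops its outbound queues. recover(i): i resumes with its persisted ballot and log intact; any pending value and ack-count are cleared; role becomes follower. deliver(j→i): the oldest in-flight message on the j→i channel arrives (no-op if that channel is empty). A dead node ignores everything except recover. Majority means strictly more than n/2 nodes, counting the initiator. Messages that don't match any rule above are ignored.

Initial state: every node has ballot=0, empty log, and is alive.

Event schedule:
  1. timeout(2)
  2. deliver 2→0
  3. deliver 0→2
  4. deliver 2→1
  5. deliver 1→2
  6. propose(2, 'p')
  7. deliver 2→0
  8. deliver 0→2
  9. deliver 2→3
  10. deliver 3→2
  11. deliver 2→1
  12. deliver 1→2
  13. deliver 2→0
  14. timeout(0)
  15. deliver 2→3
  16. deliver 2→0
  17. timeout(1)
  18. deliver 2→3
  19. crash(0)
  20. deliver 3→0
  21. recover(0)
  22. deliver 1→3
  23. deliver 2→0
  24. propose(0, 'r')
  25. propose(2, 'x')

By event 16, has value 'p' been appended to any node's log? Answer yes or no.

after 1 — timeout(2): n2:cand/b6/[-]
after 2 — deliver 2→0: n0:foll/b6/[-]
after 3 — deliver 0→2: ·
after 4 — deliver 2→1: n1:foll/b6/[-]
after 5 — deliver 1→2: n2:lead/b6/[-]
after 6 — propose(2,'p'): ·
after 7 — deliver 2→0: n0:foll/b6/[p]
after 8 — deliver 0→2: ·
after 9 — deliver 2→3: n3:foll/b6/[-]
after 10 — deliver 3→2: ·
after 11 — deliver 2→1: n1:foll/b6/[p]
after 12 — deliver 1→2: n2:lead/b6/[p]
after 13 — deliver 2→0: ·
after 14 — timeout(0): n0:cand/b8/[p]
after 15 — deliver 2→3: n3:foll/b6/[p]
after 16 — deliver 2→0: ·

yes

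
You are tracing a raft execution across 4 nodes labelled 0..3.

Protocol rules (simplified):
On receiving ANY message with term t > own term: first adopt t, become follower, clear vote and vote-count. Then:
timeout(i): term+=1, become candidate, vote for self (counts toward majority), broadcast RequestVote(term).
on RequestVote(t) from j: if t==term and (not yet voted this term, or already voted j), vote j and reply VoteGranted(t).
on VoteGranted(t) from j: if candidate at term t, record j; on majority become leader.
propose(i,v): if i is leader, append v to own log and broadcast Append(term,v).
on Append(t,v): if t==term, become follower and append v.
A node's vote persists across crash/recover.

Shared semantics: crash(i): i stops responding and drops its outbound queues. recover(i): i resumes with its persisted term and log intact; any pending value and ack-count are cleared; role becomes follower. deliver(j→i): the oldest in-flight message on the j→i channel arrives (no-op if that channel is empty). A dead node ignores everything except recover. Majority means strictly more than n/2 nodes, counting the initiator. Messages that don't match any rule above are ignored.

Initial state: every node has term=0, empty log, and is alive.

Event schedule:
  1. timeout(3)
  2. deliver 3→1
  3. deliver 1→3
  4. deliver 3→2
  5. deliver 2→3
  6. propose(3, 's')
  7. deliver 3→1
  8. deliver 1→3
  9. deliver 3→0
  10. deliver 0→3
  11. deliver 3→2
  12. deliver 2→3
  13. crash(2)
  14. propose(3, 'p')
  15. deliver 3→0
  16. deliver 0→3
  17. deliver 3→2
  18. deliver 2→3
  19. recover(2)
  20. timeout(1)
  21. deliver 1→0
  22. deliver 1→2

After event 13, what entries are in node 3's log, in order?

[1] timeout(3) → N3(cand t1 [-])
[2] deliver 3→1 → N1(foll t1 [-])
[3] deliver 1→3 → ∅
[4] deliver 3→2 → N2(foll t1 [-])
[5] deliver 2→3 → N3(lead t1 [-])
[6] propose(3,'s') → N3(lead t1 [s])
[7] deliver 3→1 → N1(foll t1 [s])
[8] deliver 1→3 → ∅
[9] deliver 3→0 → N0(foll t1 [-])
[10] deliver 0→3 → ∅
[11] deliver 3→2 → N2(foll t1 [s])
[12] deliver 2→3 → ∅
[13] crash(2) → N2(✗foll t1 [s])

s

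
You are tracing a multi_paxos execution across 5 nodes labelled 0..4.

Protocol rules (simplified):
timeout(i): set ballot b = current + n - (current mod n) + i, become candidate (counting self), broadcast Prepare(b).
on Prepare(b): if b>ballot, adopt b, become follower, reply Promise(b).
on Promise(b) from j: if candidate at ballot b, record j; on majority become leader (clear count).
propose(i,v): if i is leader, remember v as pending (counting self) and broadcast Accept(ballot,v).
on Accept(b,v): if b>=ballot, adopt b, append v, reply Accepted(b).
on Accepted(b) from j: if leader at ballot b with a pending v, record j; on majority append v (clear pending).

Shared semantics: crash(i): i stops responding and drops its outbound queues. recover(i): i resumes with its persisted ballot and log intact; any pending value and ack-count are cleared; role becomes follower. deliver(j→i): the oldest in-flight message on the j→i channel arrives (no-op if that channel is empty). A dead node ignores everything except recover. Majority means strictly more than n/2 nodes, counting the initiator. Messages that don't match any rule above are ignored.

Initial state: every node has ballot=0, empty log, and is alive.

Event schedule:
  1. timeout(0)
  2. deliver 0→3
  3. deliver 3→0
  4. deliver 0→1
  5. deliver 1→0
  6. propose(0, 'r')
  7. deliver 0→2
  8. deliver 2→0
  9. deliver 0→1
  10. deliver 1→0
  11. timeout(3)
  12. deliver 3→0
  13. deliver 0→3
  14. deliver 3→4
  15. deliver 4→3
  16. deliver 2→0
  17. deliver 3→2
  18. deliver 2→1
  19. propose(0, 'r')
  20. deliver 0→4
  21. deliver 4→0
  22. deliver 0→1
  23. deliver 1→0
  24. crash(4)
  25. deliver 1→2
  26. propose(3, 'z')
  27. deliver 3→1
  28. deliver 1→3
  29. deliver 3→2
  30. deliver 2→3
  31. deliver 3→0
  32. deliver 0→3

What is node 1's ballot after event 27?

13

after 1 — timeout(0): n0:cand/b5/[-]
after 2 — deliver 0→3: n3:foll/b5/[-]
after 3 — deliver 3→0: ·
after 4 — deliver 0→1: n1:foll/b5/[-]
after 5 — deliver 1→0: n0:lead/b5/[-]
after 6 — propose(0,'r'): ·
after 7 — deliver 0→2: n2:foll/b5/[-]
after 8 — deliver 2→0: ·
after 9 — deliver 0→1: n1:foll/b5/[r]
after 10 — deliver 1→0: ·
after 11 — timeout(3): n3:cand/b13/[-]
after 12 — deliver 3→0: n0:foll/b13/[-]
after 13 — deliver 0→3: ·
after 14 — deliver 3→4: n4:foll/b13/[-]
after 15 — deliver 4→3: ·
after 16 — deliver 2→0: ·
after 17 — deliver 3→2: n2:foll/b13/[-]
after 18 — deliver 2→1: ·
after 19 — propose(0,'r'): ·
after 20 — deliver 0→4: ·
after 21 — deliver 4→0: ·
after 22 — deliver 0→1: ·
after 23 — deliver 1→0: ·
after 24 — crash(4): n4:✗foll/b13/[-]
after 25 — deliver 1→2: ·
after 26 — propose(3,'z'): ·
after 27 — deliver 3→1: n1:foll/b13/[r]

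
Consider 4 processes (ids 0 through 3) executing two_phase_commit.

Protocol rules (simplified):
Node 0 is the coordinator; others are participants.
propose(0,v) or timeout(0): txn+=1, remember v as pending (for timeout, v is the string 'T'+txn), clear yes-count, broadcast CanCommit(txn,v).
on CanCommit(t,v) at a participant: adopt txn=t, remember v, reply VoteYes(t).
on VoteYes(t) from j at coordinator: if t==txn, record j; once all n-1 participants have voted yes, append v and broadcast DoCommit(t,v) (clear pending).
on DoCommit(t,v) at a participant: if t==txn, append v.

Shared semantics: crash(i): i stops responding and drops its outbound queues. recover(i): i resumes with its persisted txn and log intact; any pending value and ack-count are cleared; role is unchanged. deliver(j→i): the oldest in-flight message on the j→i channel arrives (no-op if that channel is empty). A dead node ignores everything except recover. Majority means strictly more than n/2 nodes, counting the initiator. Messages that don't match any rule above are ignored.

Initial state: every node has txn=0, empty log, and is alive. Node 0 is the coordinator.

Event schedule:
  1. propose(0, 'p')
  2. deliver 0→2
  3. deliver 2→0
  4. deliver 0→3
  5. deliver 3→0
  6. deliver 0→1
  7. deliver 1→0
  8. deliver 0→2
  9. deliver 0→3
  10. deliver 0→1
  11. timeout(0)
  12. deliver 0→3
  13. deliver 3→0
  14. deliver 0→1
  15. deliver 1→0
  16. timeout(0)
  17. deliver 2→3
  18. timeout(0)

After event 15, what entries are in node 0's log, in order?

step 1 propose(0,'p'): 0={coor,t=1,log=-}
step 2 deliver 0→2: 2={part,t=1,log=-}
step 3 deliver 2→0: —
step 4 deliver 0→3: 3={part,t=1,log=-}
step 5 deliver 3→0: —
step 6 deliver 0→1: 1={part,t=1,log=-}
step 7 deliver 1→0: 0={coor,t=1,log=p}
step 8 deliver 0→2: 2={part,t=1,log=p}
step 9 deliver 0→3: 3={part,t=1,log=p}
step 10 deliver 0→1: 1={part,t=1,log=p}
step 11 timeout(0): 0={coor,t=2,log=p}
step 12 deliver 0→3: 3={part,t=2,log=p}
step 13 deliver 3→0: —
step 14 deliver 0→1: 1={part,t=2,log=p}
step 15 deliver 1→0: —

p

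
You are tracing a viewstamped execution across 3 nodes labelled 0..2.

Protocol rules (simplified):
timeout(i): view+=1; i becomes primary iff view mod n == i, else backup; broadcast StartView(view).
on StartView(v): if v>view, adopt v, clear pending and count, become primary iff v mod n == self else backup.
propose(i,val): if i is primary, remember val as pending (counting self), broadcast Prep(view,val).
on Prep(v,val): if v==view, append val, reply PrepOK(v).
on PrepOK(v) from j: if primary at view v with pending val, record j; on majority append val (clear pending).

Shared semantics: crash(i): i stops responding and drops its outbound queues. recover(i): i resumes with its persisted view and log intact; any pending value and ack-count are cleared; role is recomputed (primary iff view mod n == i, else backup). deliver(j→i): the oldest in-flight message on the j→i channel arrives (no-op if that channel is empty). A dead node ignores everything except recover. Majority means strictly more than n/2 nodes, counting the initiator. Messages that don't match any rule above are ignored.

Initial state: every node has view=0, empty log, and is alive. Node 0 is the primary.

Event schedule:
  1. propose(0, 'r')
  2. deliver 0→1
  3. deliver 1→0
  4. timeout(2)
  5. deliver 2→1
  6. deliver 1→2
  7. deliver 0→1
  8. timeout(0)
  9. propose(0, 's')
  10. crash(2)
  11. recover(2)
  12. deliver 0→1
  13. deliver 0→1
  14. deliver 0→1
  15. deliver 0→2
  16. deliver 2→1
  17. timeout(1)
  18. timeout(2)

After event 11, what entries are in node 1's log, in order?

r

[1] propose(0,'r') → ∅
[2] deliver 0→1 → N1(back v0 [r])
[3] deliver 1→0 → N0(prim v0 [r])
[4] timeout(2) → N2(back v1 [-])
[5] deliver 2→1 → N1(prim v1 [r])
[6] deliver 1→2 → ∅
[7] deliver 0→1 → ∅
[8] timeout(0) → N0(back v1 [r])
[9] propose(0,'s') → ∅
[10] crash(2) → N2(✗back v1 [-])
[11] recover(2) → N2(back v1 [-])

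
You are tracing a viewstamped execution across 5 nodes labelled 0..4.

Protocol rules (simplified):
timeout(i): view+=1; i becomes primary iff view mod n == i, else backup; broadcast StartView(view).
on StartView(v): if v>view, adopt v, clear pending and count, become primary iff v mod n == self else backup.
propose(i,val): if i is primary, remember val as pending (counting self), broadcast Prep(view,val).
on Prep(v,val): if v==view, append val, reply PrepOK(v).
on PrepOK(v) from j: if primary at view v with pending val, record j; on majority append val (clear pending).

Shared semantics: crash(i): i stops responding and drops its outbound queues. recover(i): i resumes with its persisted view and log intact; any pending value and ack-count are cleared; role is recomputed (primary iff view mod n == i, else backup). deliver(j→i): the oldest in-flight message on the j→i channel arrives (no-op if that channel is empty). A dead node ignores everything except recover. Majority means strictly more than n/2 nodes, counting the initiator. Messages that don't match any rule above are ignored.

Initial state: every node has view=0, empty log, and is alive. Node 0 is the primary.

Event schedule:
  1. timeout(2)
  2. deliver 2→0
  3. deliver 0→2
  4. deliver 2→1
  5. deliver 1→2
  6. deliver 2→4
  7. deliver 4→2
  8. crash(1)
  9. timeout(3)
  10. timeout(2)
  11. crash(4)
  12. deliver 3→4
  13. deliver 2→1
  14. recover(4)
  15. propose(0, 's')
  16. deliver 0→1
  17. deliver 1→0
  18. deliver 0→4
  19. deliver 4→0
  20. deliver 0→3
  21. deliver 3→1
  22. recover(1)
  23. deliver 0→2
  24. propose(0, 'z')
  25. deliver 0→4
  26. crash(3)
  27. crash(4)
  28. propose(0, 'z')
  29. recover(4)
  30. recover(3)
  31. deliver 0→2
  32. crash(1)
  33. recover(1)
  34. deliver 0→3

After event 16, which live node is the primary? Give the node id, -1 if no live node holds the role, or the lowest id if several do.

[1] timeout(2) → N2(back v1 [-])
[2] deliver 2→0 → N0(back v1 [-])
[3] deliver 0→2 → ∅
[4] deliver 2→1 → N1(prim v1 [-])
[5] deliver 1→2 → ∅
[6] deliver 2→4 → N4(back v1 [-])
[7] deliver 4→2 → ∅
[8] crash(1) → N1(✗prim v1 [-])
[9] timeout(3) → N3(back v1 [-])
[10] timeout(2) → N2(prim v2 [-])
[11] crash(4) → N4(✗back v1 [-])
[12] deliver 3→4 → ∅
[13] deliver 2→1 → ∅
[14] recover(4) → N4(back v1 [-])
[15] propose(0,'s') → ∅
[16] deliver 0→1 → ∅

2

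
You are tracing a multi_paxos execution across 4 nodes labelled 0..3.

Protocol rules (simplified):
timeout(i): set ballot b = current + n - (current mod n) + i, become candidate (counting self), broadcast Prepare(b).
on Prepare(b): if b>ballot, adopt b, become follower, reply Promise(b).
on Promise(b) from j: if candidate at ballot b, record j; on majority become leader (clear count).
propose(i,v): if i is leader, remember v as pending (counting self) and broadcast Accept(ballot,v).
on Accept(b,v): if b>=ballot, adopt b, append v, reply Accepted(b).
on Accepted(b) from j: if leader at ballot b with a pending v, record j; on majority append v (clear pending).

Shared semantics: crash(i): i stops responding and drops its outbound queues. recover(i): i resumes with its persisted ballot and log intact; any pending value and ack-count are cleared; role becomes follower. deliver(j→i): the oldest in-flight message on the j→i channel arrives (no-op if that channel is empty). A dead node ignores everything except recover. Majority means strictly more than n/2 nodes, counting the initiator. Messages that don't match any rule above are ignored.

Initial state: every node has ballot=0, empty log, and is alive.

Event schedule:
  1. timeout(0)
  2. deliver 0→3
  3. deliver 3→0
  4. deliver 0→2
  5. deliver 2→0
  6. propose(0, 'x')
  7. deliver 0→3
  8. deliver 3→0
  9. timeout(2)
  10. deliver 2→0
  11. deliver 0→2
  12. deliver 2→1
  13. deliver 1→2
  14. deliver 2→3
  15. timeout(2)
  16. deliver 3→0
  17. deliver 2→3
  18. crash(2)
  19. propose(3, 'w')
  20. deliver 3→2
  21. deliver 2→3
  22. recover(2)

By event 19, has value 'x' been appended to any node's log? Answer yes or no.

yes

step 1 timeout(0): 0={cand,b=4,log=-}
step 2 deliver 0→3: 3={foll,b=4,log=-}
step 3 deliver 3→0: —
step 4 deliver 0→2: 2={foll,b=4,log=-}
step 5 deliver 2→0: 0={lead,b=4,log=-}
step 6 propose(0,'x'): —
step 7 deliver 0→3: 3={foll,b=4,log=x}
step 8 deliver 3→0: —
step 9 timeout(2): 2={cand,b=10,log=-}
step 10 deliver 2→0: 0={foll,b=10,log=-}
step 11 deliver 0→2: —
step 12 deliver 2→1: 1={foll,b=10,log=-}
step 13 deliver 1→2: —
step 14 deliver 2→3: 3={foll,b=10,log=x}
step 15 timeout(2): 2={cand,b=14,log=-}
step 16 deliver 3→0: —
step 17 deliver 2→3: 3={foll,b=14,log=x}
step 18 crash(2): 2={✗cand,b=14,log=-}
step 19 propose(3,'w'): —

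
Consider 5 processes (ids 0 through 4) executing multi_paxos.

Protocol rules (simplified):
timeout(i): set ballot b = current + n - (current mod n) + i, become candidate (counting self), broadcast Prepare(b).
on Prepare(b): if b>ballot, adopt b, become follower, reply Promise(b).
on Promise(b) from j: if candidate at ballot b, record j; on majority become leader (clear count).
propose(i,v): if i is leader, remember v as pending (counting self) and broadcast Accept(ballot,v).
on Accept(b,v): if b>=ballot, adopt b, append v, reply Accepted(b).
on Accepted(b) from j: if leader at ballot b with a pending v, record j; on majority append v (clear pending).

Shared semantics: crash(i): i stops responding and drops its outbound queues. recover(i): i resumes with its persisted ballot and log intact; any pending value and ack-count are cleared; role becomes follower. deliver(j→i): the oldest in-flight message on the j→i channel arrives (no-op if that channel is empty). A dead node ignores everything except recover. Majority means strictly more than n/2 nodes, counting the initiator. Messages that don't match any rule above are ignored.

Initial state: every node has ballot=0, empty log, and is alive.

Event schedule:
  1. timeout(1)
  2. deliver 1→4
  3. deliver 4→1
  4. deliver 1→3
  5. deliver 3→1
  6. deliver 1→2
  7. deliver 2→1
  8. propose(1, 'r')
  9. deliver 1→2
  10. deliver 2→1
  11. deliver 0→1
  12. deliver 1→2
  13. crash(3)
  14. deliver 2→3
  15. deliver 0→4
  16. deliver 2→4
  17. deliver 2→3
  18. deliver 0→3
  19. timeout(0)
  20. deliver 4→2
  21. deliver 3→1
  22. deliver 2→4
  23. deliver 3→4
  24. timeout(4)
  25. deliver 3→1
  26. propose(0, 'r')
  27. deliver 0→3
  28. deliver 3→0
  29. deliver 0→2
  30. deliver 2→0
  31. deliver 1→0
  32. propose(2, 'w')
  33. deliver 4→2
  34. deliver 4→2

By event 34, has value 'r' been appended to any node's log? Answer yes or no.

[1] timeout(1) → N1(cand b6 [-])
[2] deliver 1→4 → N4(foll b6 [-])
[3] deliver 4→1 → ∅
[4] deliver 1→3 → N3(foll b6 [-])
[5] deliver 3→1 → N1(lead b6 [-])
[6] deliver 1→2 → N2(foll b6 [-])
[7] deliver 2→1 → ∅
[8] propose(1,'r') → ∅
[9] deliver 1→2 → N2(foll b6 [r])
[10] deliver 2→1 → ∅
[11] deliver 0→1 → ∅
[12] deliver 1→2 → ∅
[13] crash(3) → N3(✗foll b6 [-])
[14] deliver 2→3 → ∅
[15] deliver 0→4 → ∅
[16] deliver 2→4 → ∅
[17] deliver 2→3 → ∅
[18] deliver 0→3 → ∅
[19] timeout(0) → N0(cand b5 [-])
[20] deliver 4→2 → ∅
[21] deliver 3→1 → ∅
[22] deliver 2→4 → ∅
[23] deliver 3→4 → ∅
[24] timeout(4) → N4(cand b14 [-])
[25] deliver 3→1 → ∅
[26] propose(0,'r') → ∅
[27] deliver 0→3 → ∅
[28] deliver 3→0 → ∅
[29] deliver 0→2 → ∅
[30] deliver 2→0 → ∅
[31] deliver 1→0 → N0(foll b6 [-])
[32] propose(2,'w') → ∅
[33] deliver 4→2 → N2(foll b14 [r])
[34] deliver 4→2 → ∅

yes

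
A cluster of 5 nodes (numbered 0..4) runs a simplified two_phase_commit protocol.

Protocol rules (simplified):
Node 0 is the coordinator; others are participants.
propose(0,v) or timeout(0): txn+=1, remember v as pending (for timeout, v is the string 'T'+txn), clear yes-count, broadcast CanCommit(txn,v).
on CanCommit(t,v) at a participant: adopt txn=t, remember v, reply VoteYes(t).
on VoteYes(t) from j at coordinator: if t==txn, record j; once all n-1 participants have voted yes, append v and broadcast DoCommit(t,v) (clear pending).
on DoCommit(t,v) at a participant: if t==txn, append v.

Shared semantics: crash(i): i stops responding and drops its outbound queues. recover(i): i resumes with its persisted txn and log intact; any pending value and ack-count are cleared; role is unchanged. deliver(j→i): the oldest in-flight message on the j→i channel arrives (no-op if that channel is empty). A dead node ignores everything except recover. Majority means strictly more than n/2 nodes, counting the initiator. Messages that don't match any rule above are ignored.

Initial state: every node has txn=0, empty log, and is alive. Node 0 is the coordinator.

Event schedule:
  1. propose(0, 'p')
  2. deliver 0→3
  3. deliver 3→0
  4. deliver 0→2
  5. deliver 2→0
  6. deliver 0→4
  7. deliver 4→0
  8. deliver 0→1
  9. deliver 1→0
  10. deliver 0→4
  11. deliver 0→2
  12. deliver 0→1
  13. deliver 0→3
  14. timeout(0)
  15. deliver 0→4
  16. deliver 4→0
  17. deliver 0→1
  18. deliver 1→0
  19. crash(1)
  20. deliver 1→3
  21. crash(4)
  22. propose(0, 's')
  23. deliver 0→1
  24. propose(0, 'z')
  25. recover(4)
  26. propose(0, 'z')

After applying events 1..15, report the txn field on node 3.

1. propose(0,'p'):  <0:coor t1 ->
2. deliver 0→3:  <3:part t1 ->
3. deliver 3→0:  nop
4. deliver 0→2:  <2:part t1 ->
5. deliver 2→0:  nop
6. deliver 0→4:  <4:part t1 ->
7. deliver 4→0:  nop
8. deliver 0→1:  <1:part t1 ->
9. deliver 1→0:  <0:coor t1 p>
10. deliver 0→4:  <4:part t1 p>
11. deliver 0→2:  <2:part t1 p>
12. deliver 0→1:  <1:part t1 p>
13. deliver 0→3:  <3:part t1 p>
14. timeout(0):  <0:coor t2 p>
15. deliver 0→4:  <4:part t2 p>

1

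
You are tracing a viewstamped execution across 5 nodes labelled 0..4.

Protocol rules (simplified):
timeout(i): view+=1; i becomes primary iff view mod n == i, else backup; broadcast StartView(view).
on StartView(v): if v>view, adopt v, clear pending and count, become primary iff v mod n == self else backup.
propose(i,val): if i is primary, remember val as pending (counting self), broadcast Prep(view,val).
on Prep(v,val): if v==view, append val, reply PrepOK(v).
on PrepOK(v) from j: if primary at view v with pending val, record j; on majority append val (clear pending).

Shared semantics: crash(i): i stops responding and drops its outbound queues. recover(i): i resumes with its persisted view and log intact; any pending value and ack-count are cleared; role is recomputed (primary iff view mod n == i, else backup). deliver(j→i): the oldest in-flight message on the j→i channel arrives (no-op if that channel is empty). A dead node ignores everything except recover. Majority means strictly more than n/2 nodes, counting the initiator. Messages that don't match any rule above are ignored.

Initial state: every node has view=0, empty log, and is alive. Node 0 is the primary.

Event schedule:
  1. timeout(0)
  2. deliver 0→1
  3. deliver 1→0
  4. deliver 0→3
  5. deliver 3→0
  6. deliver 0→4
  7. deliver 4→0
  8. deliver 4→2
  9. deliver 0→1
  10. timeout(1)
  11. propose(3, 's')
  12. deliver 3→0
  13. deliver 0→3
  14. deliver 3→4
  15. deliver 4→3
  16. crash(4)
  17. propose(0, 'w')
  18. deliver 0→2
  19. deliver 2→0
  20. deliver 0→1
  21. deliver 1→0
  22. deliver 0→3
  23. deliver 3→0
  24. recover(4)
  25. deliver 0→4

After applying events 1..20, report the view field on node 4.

1

after 1 — timeout(0): n0:back/v1/[-]
after 2 — deliver 0→1: n1:prim/v1/[-]
after 3 — deliver 1→0: ·
after 4 — deliver 0→3: n3:back/v1/[-]
after 5 — deliver 3→0: ·
after 6 — deliver 0→4: n4:back/v1/[-]
after 7 — deliver 4→0: ·
after 8 — deliver 4→2: ·
after 9 — deliver 0→1: ·
after 10 — timeout(1): n1:back/v2/[-]
after 11 — propose(3,'s'): ·
after 12 — deliver 3→0: ·
after 13 — deliver 0→3: ·
after 14 — deliver 3→4: ·
after 15 — deliver 4→3: ·
after 16 — crash(4): n4:✗back/v1/[-]
after 17 — propose(0,'w'): ·
after 18 — deliver 0→2: n2:back/v1/[-]
after 19 — deliver 2→0: ·
after 20 — deliver 0→1: ·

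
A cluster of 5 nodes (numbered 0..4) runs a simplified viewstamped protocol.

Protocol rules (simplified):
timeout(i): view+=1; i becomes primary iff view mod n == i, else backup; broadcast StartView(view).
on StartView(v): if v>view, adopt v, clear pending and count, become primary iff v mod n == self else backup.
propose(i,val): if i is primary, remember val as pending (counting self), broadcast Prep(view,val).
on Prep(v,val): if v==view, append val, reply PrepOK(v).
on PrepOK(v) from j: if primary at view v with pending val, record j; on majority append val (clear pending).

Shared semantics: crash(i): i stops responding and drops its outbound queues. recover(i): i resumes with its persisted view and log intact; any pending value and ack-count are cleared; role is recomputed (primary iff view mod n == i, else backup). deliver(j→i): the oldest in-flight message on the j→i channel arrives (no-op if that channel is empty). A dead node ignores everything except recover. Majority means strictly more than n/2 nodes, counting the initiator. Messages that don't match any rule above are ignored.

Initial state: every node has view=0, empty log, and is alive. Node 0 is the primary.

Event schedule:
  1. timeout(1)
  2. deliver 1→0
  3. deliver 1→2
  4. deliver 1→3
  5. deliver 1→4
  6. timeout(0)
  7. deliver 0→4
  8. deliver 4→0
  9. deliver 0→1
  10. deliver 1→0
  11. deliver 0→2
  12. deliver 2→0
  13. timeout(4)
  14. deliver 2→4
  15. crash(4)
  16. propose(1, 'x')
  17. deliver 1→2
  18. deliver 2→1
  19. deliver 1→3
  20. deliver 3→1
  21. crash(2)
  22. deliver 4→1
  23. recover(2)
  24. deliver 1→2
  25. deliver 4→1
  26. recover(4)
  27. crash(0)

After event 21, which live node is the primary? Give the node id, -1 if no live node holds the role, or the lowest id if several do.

after 1 — timeout(1): n1:prim/v1/[-]
after 2 — deliver 1→0: n0:back/v1/[-]
after 3 — deliver 1→2: n2:back/v1/[-]
after 4 — deliver 1→3: n3:back/v1/[-]
after 5 — deliver 1→4: n4:back/v1/[-]
after 6 — timeout(0): n0:back/v2/[-]
after 7 — deliver 0→4: n4:back/v2/[-]
after 8 — deliver 4→0: ·
after 9 — deliver 0→1: n1:back/v2/[-]
after 10 — deliver 1→0: ·
after 11 — deliver 0→2: n2:prim/v2/[-]
after 12 — deliver 2→0: ·
after 13 — timeout(4): n4:back/v3/[-]
after 14 — deliver 2→4: ·
after 15 — crash(4): n4:✗back/v3/[-]
after 16 — propose(1,'x'): ·
after 17 — deliver 1→2: ·
after 18 — deliver 2→1: ·
after 19 — deliver 1→3: ·
after 20 — deliver 3→1: ·
after 21 — crash(2): n2:✗prim/v2/[-]

-1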